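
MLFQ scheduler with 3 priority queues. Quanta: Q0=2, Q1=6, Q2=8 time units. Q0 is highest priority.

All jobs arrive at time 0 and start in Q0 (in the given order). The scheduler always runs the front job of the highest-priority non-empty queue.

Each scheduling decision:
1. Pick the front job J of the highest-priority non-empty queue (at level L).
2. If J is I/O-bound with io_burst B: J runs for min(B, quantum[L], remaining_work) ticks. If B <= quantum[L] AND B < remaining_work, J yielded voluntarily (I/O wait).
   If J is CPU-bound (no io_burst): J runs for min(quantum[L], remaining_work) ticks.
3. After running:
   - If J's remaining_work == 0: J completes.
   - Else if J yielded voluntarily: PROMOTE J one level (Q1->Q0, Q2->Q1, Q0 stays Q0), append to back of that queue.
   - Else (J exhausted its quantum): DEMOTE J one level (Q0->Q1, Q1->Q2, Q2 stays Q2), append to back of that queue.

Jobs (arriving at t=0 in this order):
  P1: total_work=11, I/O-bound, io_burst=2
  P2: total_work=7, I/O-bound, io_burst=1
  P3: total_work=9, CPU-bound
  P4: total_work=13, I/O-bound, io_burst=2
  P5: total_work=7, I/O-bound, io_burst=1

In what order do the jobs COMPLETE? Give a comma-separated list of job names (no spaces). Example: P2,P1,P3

t=0-2: P1@Q0 runs 2, rem=9, I/O yield, promote→Q0. Q0=[P2,P3,P4,P5,P1] Q1=[] Q2=[]
t=2-3: P2@Q0 runs 1, rem=6, I/O yield, promote→Q0. Q0=[P3,P4,P5,P1,P2] Q1=[] Q2=[]
t=3-5: P3@Q0 runs 2, rem=7, quantum used, demote→Q1. Q0=[P4,P5,P1,P2] Q1=[P3] Q2=[]
t=5-7: P4@Q0 runs 2, rem=11, I/O yield, promote→Q0. Q0=[P5,P1,P2,P4] Q1=[P3] Q2=[]
t=7-8: P5@Q0 runs 1, rem=6, I/O yield, promote→Q0. Q0=[P1,P2,P4,P5] Q1=[P3] Q2=[]
t=8-10: P1@Q0 runs 2, rem=7, I/O yield, promote→Q0. Q0=[P2,P4,P5,P1] Q1=[P3] Q2=[]
t=10-11: P2@Q0 runs 1, rem=5, I/O yield, promote→Q0. Q0=[P4,P5,P1,P2] Q1=[P3] Q2=[]
t=11-13: P4@Q0 runs 2, rem=9, I/O yield, promote→Q0. Q0=[P5,P1,P2,P4] Q1=[P3] Q2=[]
t=13-14: P5@Q0 runs 1, rem=5, I/O yield, promote→Q0. Q0=[P1,P2,P4,P5] Q1=[P3] Q2=[]
t=14-16: P1@Q0 runs 2, rem=5, I/O yield, promote→Q0. Q0=[P2,P4,P5,P1] Q1=[P3] Q2=[]
t=16-17: P2@Q0 runs 1, rem=4, I/O yield, promote→Q0. Q0=[P4,P5,P1,P2] Q1=[P3] Q2=[]
t=17-19: P4@Q0 runs 2, rem=7, I/O yield, promote→Q0. Q0=[P5,P1,P2,P4] Q1=[P3] Q2=[]
t=19-20: P5@Q0 runs 1, rem=4, I/O yield, promote→Q0. Q0=[P1,P2,P4,P5] Q1=[P3] Q2=[]
t=20-22: P1@Q0 runs 2, rem=3, I/O yield, promote→Q0. Q0=[P2,P4,P5,P1] Q1=[P3] Q2=[]
t=22-23: P2@Q0 runs 1, rem=3, I/O yield, promote→Q0. Q0=[P4,P5,P1,P2] Q1=[P3] Q2=[]
t=23-25: P4@Q0 runs 2, rem=5, I/O yield, promote→Q0. Q0=[P5,P1,P2,P4] Q1=[P3] Q2=[]
t=25-26: P5@Q0 runs 1, rem=3, I/O yield, promote→Q0. Q0=[P1,P2,P4,P5] Q1=[P3] Q2=[]
t=26-28: P1@Q0 runs 2, rem=1, I/O yield, promote→Q0. Q0=[P2,P4,P5,P1] Q1=[P3] Q2=[]
t=28-29: P2@Q0 runs 1, rem=2, I/O yield, promote→Q0. Q0=[P4,P5,P1,P2] Q1=[P3] Q2=[]
t=29-31: P4@Q0 runs 2, rem=3, I/O yield, promote→Q0. Q0=[P5,P1,P2,P4] Q1=[P3] Q2=[]
t=31-32: P5@Q0 runs 1, rem=2, I/O yield, promote→Q0. Q0=[P1,P2,P4,P5] Q1=[P3] Q2=[]
t=32-33: P1@Q0 runs 1, rem=0, completes. Q0=[P2,P4,P5] Q1=[P3] Q2=[]
t=33-34: P2@Q0 runs 1, rem=1, I/O yield, promote→Q0. Q0=[P4,P5,P2] Q1=[P3] Q2=[]
t=34-36: P4@Q0 runs 2, rem=1, I/O yield, promote→Q0. Q0=[P5,P2,P4] Q1=[P3] Q2=[]
t=36-37: P5@Q0 runs 1, rem=1, I/O yield, promote→Q0. Q0=[P2,P4,P5] Q1=[P3] Q2=[]
t=37-38: P2@Q0 runs 1, rem=0, completes. Q0=[P4,P5] Q1=[P3] Q2=[]
t=38-39: P4@Q0 runs 1, rem=0, completes. Q0=[P5] Q1=[P3] Q2=[]
t=39-40: P5@Q0 runs 1, rem=0, completes. Q0=[] Q1=[P3] Q2=[]
t=40-46: P3@Q1 runs 6, rem=1, quantum used, demote→Q2. Q0=[] Q1=[] Q2=[P3]
t=46-47: P3@Q2 runs 1, rem=0, completes. Q0=[] Q1=[] Q2=[]

Answer: P1,P2,P4,P5,P3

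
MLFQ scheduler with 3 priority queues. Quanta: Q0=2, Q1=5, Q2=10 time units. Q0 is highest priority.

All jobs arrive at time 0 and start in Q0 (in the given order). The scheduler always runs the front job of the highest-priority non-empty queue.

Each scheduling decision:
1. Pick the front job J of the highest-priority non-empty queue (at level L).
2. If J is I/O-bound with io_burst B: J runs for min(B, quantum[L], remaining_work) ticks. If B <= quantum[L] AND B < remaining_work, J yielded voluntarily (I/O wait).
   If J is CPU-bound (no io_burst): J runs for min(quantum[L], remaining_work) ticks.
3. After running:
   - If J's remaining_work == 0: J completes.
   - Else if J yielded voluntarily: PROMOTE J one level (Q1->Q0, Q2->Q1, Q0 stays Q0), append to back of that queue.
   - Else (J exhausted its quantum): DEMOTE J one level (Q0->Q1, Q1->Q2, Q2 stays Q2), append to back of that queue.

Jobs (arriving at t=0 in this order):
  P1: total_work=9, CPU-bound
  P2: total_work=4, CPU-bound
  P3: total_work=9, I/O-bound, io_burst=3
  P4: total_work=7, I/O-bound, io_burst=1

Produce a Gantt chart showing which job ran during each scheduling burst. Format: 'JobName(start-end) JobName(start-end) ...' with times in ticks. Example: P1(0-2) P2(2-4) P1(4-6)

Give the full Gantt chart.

Answer: P1(0-2) P2(2-4) P3(4-6) P4(6-7) P4(7-8) P4(8-9) P4(9-10) P4(10-11) P4(11-12) P4(12-13) P1(13-18) P2(18-20) P3(20-23) P3(23-25) P3(25-27) P1(27-29)

Derivation:
t=0-2: P1@Q0 runs 2, rem=7, quantum used, demote→Q1. Q0=[P2,P3,P4] Q1=[P1] Q2=[]
t=2-4: P2@Q0 runs 2, rem=2, quantum used, demote→Q1. Q0=[P3,P4] Q1=[P1,P2] Q2=[]
t=4-6: P3@Q0 runs 2, rem=7, quantum used, demote→Q1. Q0=[P4] Q1=[P1,P2,P3] Q2=[]
t=6-7: P4@Q0 runs 1, rem=6, I/O yield, promote→Q0. Q0=[P4] Q1=[P1,P2,P3] Q2=[]
t=7-8: P4@Q0 runs 1, rem=5, I/O yield, promote→Q0. Q0=[P4] Q1=[P1,P2,P3] Q2=[]
t=8-9: P4@Q0 runs 1, rem=4, I/O yield, promote→Q0. Q0=[P4] Q1=[P1,P2,P3] Q2=[]
t=9-10: P4@Q0 runs 1, rem=3, I/O yield, promote→Q0. Q0=[P4] Q1=[P1,P2,P3] Q2=[]
t=10-11: P4@Q0 runs 1, rem=2, I/O yield, promote→Q0. Q0=[P4] Q1=[P1,P2,P3] Q2=[]
t=11-12: P4@Q0 runs 1, rem=1, I/O yield, promote→Q0. Q0=[P4] Q1=[P1,P2,P3] Q2=[]
t=12-13: P4@Q0 runs 1, rem=0, completes. Q0=[] Q1=[P1,P2,P3] Q2=[]
t=13-18: P1@Q1 runs 5, rem=2, quantum used, demote→Q2. Q0=[] Q1=[P2,P3] Q2=[P1]
t=18-20: P2@Q1 runs 2, rem=0, completes. Q0=[] Q1=[P3] Q2=[P1]
t=20-23: P3@Q1 runs 3, rem=4, I/O yield, promote→Q0. Q0=[P3] Q1=[] Q2=[P1]
t=23-25: P3@Q0 runs 2, rem=2, quantum used, demote→Q1. Q0=[] Q1=[P3] Q2=[P1]
t=25-27: P3@Q1 runs 2, rem=0, completes. Q0=[] Q1=[] Q2=[P1]
t=27-29: P1@Q2 runs 2, rem=0, completes. Q0=[] Q1=[] Q2=[]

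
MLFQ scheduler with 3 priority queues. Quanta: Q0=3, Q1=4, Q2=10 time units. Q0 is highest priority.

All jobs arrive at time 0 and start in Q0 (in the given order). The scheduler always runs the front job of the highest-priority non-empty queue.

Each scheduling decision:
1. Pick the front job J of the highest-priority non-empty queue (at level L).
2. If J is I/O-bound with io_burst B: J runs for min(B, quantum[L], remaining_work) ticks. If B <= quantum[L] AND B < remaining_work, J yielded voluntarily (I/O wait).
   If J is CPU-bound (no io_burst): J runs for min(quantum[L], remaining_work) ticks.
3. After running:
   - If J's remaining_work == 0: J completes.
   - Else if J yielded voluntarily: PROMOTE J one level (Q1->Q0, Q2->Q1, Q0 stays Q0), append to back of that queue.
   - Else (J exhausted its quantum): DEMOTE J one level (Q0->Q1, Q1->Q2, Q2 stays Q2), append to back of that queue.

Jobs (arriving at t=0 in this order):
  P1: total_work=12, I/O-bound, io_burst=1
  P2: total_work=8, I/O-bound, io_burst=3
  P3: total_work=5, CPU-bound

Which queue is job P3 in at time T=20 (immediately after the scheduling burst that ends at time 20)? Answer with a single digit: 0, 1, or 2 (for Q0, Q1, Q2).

Answer: 1

Derivation:
t=0-1: P1@Q0 runs 1, rem=11, I/O yield, promote→Q0. Q0=[P2,P3,P1] Q1=[] Q2=[]
t=1-4: P2@Q0 runs 3, rem=5, I/O yield, promote→Q0. Q0=[P3,P1,P2] Q1=[] Q2=[]
t=4-7: P3@Q0 runs 3, rem=2, quantum used, demote→Q1. Q0=[P1,P2] Q1=[P3] Q2=[]
t=7-8: P1@Q0 runs 1, rem=10, I/O yield, promote→Q0. Q0=[P2,P1] Q1=[P3] Q2=[]
t=8-11: P2@Q0 runs 3, rem=2, I/O yield, promote→Q0. Q0=[P1,P2] Q1=[P3] Q2=[]
t=11-12: P1@Q0 runs 1, rem=9, I/O yield, promote→Q0. Q0=[P2,P1] Q1=[P3] Q2=[]
t=12-14: P2@Q0 runs 2, rem=0, completes. Q0=[P1] Q1=[P3] Q2=[]
t=14-15: P1@Q0 runs 1, rem=8, I/O yield, promote→Q0. Q0=[P1] Q1=[P3] Q2=[]
t=15-16: P1@Q0 runs 1, rem=7, I/O yield, promote→Q0. Q0=[P1] Q1=[P3] Q2=[]
t=16-17: P1@Q0 runs 1, rem=6, I/O yield, promote→Q0. Q0=[P1] Q1=[P3] Q2=[]
t=17-18: P1@Q0 runs 1, rem=5, I/O yield, promote→Q0. Q0=[P1] Q1=[P3] Q2=[]
t=18-19: P1@Q0 runs 1, rem=4, I/O yield, promote→Q0. Q0=[P1] Q1=[P3] Q2=[]
t=19-20: P1@Q0 runs 1, rem=3, I/O yield, promote→Q0. Q0=[P1] Q1=[P3] Q2=[]
t=20-21: P1@Q0 runs 1, rem=2, I/O yield, promote→Q0. Q0=[P1] Q1=[P3] Q2=[]
t=21-22: P1@Q0 runs 1, rem=1, I/O yield, promote→Q0. Q0=[P1] Q1=[P3] Q2=[]
t=22-23: P1@Q0 runs 1, rem=0, completes. Q0=[] Q1=[P3] Q2=[]
t=23-25: P3@Q1 runs 2, rem=0, completes. Q0=[] Q1=[] Q2=[]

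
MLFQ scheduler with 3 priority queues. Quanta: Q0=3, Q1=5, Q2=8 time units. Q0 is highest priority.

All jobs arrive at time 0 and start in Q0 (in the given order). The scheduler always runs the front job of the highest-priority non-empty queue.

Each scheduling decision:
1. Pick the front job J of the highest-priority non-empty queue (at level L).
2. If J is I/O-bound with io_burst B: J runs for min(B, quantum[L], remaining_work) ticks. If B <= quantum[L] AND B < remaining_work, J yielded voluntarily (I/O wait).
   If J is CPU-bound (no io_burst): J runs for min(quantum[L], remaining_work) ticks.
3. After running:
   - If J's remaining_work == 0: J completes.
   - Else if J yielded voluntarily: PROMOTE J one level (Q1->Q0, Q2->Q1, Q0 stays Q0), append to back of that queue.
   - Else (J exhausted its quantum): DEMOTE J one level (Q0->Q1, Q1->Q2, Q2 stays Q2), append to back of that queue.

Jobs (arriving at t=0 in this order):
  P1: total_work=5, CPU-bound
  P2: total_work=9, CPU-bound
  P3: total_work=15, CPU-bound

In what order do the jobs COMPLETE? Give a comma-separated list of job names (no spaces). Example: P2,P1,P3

Answer: P1,P2,P3

Derivation:
t=0-3: P1@Q0 runs 3, rem=2, quantum used, demote→Q1. Q0=[P2,P3] Q1=[P1] Q2=[]
t=3-6: P2@Q0 runs 3, rem=6, quantum used, demote→Q1. Q0=[P3] Q1=[P1,P2] Q2=[]
t=6-9: P3@Q0 runs 3, rem=12, quantum used, demote→Q1. Q0=[] Q1=[P1,P2,P3] Q2=[]
t=9-11: P1@Q1 runs 2, rem=0, completes. Q0=[] Q1=[P2,P3] Q2=[]
t=11-16: P2@Q1 runs 5, rem=1, quantum used, demote→Q2. Q0=[] Q1=[P3] Q2=[P2]
t=16-21: P3@Q1 runs 5, rem=7, quantum used, demote→Q2. Q0=[] Q1=[] Q2=[P2,P3]
t=21-22: P2@Q2 runs 1, rem=0, completes. Q0=[] Q1=[] Q2=[P3]
t=22-29: P3@Q2 runs 7, rem=0, completes. Q0=[] Q1=[] Q2=[]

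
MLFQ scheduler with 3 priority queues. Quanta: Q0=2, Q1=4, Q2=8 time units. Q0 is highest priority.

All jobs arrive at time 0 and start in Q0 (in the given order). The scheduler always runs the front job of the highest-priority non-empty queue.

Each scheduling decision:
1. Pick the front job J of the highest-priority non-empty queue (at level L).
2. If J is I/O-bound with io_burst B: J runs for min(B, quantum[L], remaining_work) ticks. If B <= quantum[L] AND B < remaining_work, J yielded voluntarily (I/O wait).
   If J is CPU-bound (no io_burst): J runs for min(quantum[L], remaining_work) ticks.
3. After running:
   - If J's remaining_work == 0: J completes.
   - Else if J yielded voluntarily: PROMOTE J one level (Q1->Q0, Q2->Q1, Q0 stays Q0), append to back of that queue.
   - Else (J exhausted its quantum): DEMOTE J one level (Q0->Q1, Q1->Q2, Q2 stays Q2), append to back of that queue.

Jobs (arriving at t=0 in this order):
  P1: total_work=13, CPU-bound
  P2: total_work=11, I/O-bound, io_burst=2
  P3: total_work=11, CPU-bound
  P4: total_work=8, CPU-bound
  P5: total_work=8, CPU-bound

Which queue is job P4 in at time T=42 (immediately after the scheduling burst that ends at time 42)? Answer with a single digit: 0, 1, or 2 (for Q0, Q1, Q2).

t=0-2: P1@Q0 runs 2, rem=11, quantum used, demote→Q1. Q0=[P2,P3,P4,P5] Q1=[P1] Q2=[]
t=2-4: P2@Q0 runs 2, rem=9, I/O yield, promote→Q0. Q0=[P3,P4,P5,P2] Q1=[P1] Q2=[]
t=4-6: P3@Q0 runs 2, rem=9, quantum used, demote→Q1. Q0=[P4,P5,P2] Q1=[P1,P3] Q2=[]
t=6-8: P4@Q0 runs 2, rem=6, quantum used, demote→Q1. Q0=[P5,P2] Q1=[P1,P3,P4] Q2=[]
t=8-10: P5@Q0 runs 2, rem=6, quantum used, demote→Q1. Q0=[P2] Q1=[P1,P3,P4,P5] Q2=[]
t=10-12: P2@Q0 runs 2, rem=7, I/O yield, promote→Q0. Q0=[P2] Q1=[P1,P3,P4,P5] Q2=[]
t=12-14: P2@Q0 runs 2, rem=5, I/O yield, promote→Q0. Q0=[P2] Q1=[P1,P3,P4,P5] Q2=[]
t=14-16: P2@Q0 runs 2, rem=3, I/O yield, promote→Q0. Q0=[P2] Q1=[P1,P3,P4,P5] Q2=[]
t=16-18: P2@Q0 runs 2, rem=1, I/O yield, promote→Q0. Q0=[P2] Q1=[P1,P3,P4,P5] Q2=[]
t=18-19: P2@Q0 runs 1, rem=0, completes. Q0=[] Q1=[P1,P3,P4,P5] Q2=[]
t=19-23: P1@Q1 runs 4, rem=7, quantum used, demote→Q2. Q0=[] Q1=[P3,P4,P5] Q2=[P1]
t=23-27: P3@Q1 runs 4, rem=5, quantum used, demote→Q2. Q0=[] Q1=[P4,P5] Q2=[P1,P3]
t=27-31: P4@Q1 runs 4, rem=2, quantum used, demote→Q2. Q0=[] Q1=[P5] Q2=[P1,P3,P4]
t=31-35: P5@Q1 runs 4, rem=2, quantum used, demote→Q2. Q0=[] Q1=[] Q2=[P1,P3,P4,P5]
t=35-42: P1@Q2 runs 7, rem=0, completes. Q0=[] Q1=[] Q2=[P3,P4,P5]
t=42-47: P3@Q2 runs 5, rem=0, completes. Q0=[] Q1=[] Q2=[P4,P5]
t=47-49: P4@Q2 runs 2, rem=0, completes. Q0=[] Q1=[] Q2=[P5]
t=49-51: P5@Q2 runs 2, rem=0, completes. Q0=[] Q1=[] Q2=[]

Answer: 2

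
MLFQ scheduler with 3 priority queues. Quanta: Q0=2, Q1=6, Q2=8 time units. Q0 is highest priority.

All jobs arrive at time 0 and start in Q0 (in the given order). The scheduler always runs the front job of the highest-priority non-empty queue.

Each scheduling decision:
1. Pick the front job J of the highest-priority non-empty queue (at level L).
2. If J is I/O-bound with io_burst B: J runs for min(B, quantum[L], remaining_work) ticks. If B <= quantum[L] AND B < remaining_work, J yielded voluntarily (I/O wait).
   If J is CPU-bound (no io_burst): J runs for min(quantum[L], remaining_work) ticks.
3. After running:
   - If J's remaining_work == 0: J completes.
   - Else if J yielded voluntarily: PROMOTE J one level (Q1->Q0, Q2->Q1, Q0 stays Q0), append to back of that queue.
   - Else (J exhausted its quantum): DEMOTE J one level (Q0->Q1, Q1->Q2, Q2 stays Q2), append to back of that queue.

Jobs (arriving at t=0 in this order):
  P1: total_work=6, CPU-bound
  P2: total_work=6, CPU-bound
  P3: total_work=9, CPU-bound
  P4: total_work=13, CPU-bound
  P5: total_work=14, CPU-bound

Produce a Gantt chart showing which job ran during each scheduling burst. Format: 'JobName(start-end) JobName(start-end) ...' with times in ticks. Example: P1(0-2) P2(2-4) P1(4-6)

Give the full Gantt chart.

t=0-2: P1@Q0 runs 2, rem=4, quantum used, demote→Q1. Q0=[P2,P3,P4,P5] Q1=[P1] Q2=[]
t=2-4: P2@Q0 runs 2, rem=4, quantum used, demote→Q1. Q0=[P3,P4,P5] Q1=[P1,P2] Q2=[]
t=4-6: P3@Q0 runs 2, rem=7, quantum used, demote→Q1. Q0=[P4,P5] Q1=[P1,P2,P3] Q2=[]
t=6-8: P4@Q0 runs 2, rem=11, quantum used, demote→Q1. Q0=[P5] Q1=[P1,P2,P3,P4] Q2=[]
t=8-10: P5@Q0 runs 2, rem=12, quantum used, demote→Q1. Q0=[] Q1=[P1,P2,P3,P4,P5] Q2=[]
t=10-14: P1@Q1 runs 4, rem=0, completes. Q0=[] Q1=[P2,P3,P4,P5] Q2=[]
t=14-18: P2@Q1 runs 4, rem=0, completes. Q0=[] Q1=[P3,P4,P5] Q2=[]
t=18-24: P3@Q1 runs 6, rem=1, quantum used, demote→Q2. Q0=[] Q1=[P4,P5] Q2=[P3]
t=24-30: P4@Q1 runs 6, rem=5, quantum used, demote→Q2. Q0=[] Q1=[P5] Q2=[P3,P4]
t=30-36: P5@Q1 runs 6, rem=6, quantum used, demote→Q2. Q0=[] Q1=[] Q2=[P3,P4,P5]
t=36-37: P3@Q2 runs 1, rem=0, completes. Q0=[] Q1=[] Q2=[P4,P5]
t=37-42: P4@Q2 runs 5, rem=0, completes. Q0=[] Q1=[] Q2=[P5]
t=42-48: P5@Q2 runs 6, rem=0, completes. Q0=[] Q1=[] Q2=[]

Answer: P1(0-2) P2(2-4) P3(4-6) P4(6-8) P5(8-10) P1(10-14) P2(14-18) P3(18-24) P4(24-30) P5(30-36) P3(36-37) P4(37-42) P5(42-48)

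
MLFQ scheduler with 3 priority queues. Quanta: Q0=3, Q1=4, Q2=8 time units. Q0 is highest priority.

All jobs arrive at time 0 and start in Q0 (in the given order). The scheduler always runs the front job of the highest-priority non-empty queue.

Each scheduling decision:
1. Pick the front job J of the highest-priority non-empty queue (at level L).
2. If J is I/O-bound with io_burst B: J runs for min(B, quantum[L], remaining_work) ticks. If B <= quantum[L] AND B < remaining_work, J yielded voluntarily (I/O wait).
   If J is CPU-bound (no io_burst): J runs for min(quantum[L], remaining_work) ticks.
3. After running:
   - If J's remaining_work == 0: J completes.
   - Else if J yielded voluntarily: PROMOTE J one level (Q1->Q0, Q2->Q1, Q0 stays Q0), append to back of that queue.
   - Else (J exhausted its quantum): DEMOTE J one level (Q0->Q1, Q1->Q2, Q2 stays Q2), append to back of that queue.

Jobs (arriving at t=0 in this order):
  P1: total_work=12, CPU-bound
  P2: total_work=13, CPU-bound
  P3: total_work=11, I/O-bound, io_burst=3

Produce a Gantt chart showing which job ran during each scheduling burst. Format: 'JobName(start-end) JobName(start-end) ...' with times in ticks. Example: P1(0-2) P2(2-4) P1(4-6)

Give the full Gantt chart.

Answer: P1(0-3) P2(3-6) P3(6-9) P3(9-12) P3(12-15) P3(15-17) P1(17-21) P2(21-25) P1(25-30) P2(30-36)

Derivation:
t=0-3: P1@Q0 runs 3, rem=9, quantum used, demote→Q1. Q0=[P2,P3] Q1=[P1] Q2=[]
t=3-6: P2@Q0 runs 3, rem=10, quantum used, demote→Q1. Q0=[P3] Q1=[P1,P2] Q2=[]
t=6-9: P3@Q0 runs 3, rem=8, I/O yield, promote→Q0. Q0=[P3] Q1=[P1,P2] Q2=[]
t=9-12: P3@Q0 runs 3, rem=5, I/O yield, promote→Q0. Q0=[P3] Q1=[P1,P2] Q2=[]
t=12-15: P3@Q0 runs 3, rem=2, I/O yield, promote→Q0. Q0=[P3] Q1=[P1,P2] Q2=[]
t=15-17: P3@Q0 runs 2, rem=0, completes. Q0=[] Q1=[P1,P2] Q2=[]
t=17-21: P1@Q1 runs 4, rem=5, quantum used, demote→Q2. Q0=[] Q1=[P2] Q2=[P1]
t=21-25: P2@Q1 runs 4, rem=6, quantum used, demote→Q2. Q0=[] Q1=[] Q2=[P1,P2]
t=25-30: P1@Q2 runs 5, rem=0, completes. Q0=[] Q1=[] Q2=[P2]
t=30-36: P2@Q2 runs 6, rem=0, completes. Q0=[] Q1=[] Q2=[]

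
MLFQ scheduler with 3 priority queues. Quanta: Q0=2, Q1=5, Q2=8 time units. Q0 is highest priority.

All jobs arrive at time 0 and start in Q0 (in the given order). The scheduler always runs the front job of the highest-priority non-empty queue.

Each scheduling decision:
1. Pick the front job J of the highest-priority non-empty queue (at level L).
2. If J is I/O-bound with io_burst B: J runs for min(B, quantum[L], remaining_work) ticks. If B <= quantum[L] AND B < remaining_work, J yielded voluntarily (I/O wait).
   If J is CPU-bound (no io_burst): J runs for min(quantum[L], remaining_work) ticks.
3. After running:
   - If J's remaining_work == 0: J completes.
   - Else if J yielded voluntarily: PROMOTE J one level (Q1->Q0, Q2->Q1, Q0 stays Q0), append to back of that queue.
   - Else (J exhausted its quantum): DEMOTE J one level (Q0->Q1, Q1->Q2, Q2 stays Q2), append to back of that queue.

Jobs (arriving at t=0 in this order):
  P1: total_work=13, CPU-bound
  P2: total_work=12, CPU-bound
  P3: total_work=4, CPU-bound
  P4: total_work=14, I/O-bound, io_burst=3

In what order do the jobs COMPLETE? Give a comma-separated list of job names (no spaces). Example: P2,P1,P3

Answer: P3,P4,P1,P2

Derivation:
t=0-2: P1@Q0 runs 2, rem=11, quantum used, demote→Q1. Q0=[P2,P3,P4] Q1=[P1] Q2=[]
t=2-4: P2@Q0 runs 2, rem=10, quantum used, demote→Q1. Q0=[P3,P4] Q1=[P1,P2] Q2=[]
t=4-6: P3@Q0 runs 2, rem=2, quantum used, demote→Q1. Q0=[P4] Q1=[P1,P2,P3] Q2=[]
t=6-8: P4@Q0 runs 2, rem=12, quantum used, demote→Q1. Q0=[] Q1=[P1,P2,P3,P4] Q2=[]
t=8-13: P1@Q1 runs 5, rem=6, quantum used, demote→Q2. Q0=[] Q1=[P2,P3,P4] Q2=[P1]
t=13-18: P2@Q1 runs 5, rem=5, quantum used, demote→Q2. Q0=[] Q1=[P3,P4] Q2=[P1,P2]
t=18-20: P3@Q1 runs 2, rem=0, completes. Q0=[] Q1=[P4] Q2=[P1,P2]
t=20-23: P4@Q1 runs 3, rem=9, I/O yield, promote→Q0. Q0=[P4] Q1=[] Q2=[P1,P2]
t=23-25: P4@Q0 runs 2, rem=7, quantum used, demote→Q1. Q0=[] Q1=[P4] Q2=[P1,P2]
t=25-28: P4@Q1 runs 3, rem=4, I/O yield, promote→Q0. Q0=[P4] Q1=[] Q2=[P1,P2]
t=28-30: P4@Q0 runs 2, rem=2, quantum used, demote→Q1. Q0=[] Q1=[P4] Q2=[P1,P2]
t=30-32: P4@Q1 runs 2, rem=0, completes. Q0=[] Q1=[] Q2=[P1,P2]
t=32-38: P1@Q2 runs 6, rem=0, completes. Q0=[] Q1=[] Q2=[P2]
t=38-43: P2@Q2 runs 5, rem=0, completes. Q0=[] Q1=[] Q2=[]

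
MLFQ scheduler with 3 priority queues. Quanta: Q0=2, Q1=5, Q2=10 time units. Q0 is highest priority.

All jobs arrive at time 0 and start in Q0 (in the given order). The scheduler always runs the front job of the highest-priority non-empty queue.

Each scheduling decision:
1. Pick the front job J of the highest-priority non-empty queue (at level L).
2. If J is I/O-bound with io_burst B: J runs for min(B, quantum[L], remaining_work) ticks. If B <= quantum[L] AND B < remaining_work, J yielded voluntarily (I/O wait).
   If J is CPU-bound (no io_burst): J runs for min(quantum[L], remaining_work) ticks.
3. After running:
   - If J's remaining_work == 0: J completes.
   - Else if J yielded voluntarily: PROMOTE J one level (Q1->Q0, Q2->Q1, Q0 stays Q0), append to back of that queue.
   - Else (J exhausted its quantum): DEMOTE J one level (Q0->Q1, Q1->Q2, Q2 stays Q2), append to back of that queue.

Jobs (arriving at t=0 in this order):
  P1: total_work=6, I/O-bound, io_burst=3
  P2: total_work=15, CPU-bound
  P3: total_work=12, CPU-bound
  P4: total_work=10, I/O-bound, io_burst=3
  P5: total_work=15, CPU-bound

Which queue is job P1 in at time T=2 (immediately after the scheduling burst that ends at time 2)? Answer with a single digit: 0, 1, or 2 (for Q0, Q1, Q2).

t=0-2: P1@Q0 runs 2, rem=4, quantum used, demote→Q1. Q0=[P2,P3,P4,P5] Q1=[P1] Q2=[]
t=2-4: P2@Q0 runs 2, rem=13, quantum used, demote→Q1. Q0=[P3,P4,P5] Q1=[P1,P2] Q2=[]
t=4-6: P3@Q0 runs 2, rem=10, quantum used, demote→Q1. Q0=[P4,P5] Q1=[P1,P2,P3] Q2=[]
t=6-8: P4@Q0 runs 2, rem=8, quantum used, demote→Q1. Q0=[P5] Q1=[P1,P2,P3,P4] Q2=[]
t=8-10: P5@Q0 runs 2, rem=13, quantum used, demote→Q1. Q0=[] Q1=[P1,P2,P3,P4,P5] Q2=[]
t=10-13: P1@Q1 runs 3, rem=1, I/O yield, promote→Q0. Q0=[P1] Q1=[P2,P3,P4,P5] Q2=[]
t=13-14: P1@Q0 runs 1, rem=0, completes. Q0=[] Q1=[P2,P3,P4,P5] Q2=[]
t=14-19: P2@Q1 runs 5, rem=8, quantum used, demote→Q2. Q0=[] Q1=[P3,P4,P5] Q2=[P2]
t=19-24: P3@Q1 runs 5, rem=5, quantum used, demote→Q2. Q0=[] Q1=[P4,P5] Q2=[P2,P3]
t=24-27: P4@Q1 runs 3, rem=5, I/O yield, promote→Q0. Q0=[P4] Q1=[P5] Q2=[P2,P3]
t=27-29: P4@Q0 runs 2, rem=3, quantum used, demote→Q1. Q0=[] Q1=[P5,P4] Q2=[P2,P3]
t=29-34: P5@Q1 runs 5, rem=8, quantum used, demote→Q2. Q0=[] Q1=[P4] Q2=[P2,P3,P5]
t=34-37: P4@Q1 runs 3, rem=0, completes. Q0=[] Q1=[] Q2=[P2,P3,P5]
t=37-45: P2@Q2 runs 8, rem=0, completes. Q0=[] Q1=[] Q2=[P3,P5]
t=45-50: P3@Q2 runs 5, rem=0, completes. Q0=[] Q1=[] Q2=[P5]
t=50-58: P5@Q2 runs 8, rem=0, completes. Q0=[] Q1=[] Q2=[]

Answer: 1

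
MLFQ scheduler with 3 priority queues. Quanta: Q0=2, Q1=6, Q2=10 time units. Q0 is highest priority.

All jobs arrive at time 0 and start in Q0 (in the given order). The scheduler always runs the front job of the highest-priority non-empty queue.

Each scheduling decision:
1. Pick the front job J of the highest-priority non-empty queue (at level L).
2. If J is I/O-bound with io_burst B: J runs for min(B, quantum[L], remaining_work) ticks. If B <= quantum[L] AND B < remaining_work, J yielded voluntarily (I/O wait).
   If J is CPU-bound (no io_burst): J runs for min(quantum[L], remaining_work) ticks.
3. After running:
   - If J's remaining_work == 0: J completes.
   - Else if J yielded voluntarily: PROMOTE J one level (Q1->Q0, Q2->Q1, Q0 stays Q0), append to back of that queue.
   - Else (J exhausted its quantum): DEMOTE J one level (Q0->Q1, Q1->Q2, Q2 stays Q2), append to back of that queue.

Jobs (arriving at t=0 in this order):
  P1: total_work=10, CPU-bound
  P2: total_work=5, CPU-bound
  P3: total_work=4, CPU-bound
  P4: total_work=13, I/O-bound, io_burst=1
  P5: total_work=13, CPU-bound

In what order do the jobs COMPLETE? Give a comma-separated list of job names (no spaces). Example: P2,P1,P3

Answer: P4,P2,P3,P1,P5

Derivation:
t=0-2: P1@Q0 runs 2, rem=8, quantum used, demote→Q1. Q0=[P2,P3,P4,P5] Q1=[P1] Q2=[]
t=2-4: P2@Q0 runs 2, rem=3, quantum used, demote→Q1. Q0=[P3,P4,P5] Q1=[P1,P2] Q2=[]
t=4-6: P3@Q0 runs 2, rem=2, quantum used, demote→Q1. Q0=[P4,P5] Q1=[P1,P2,P3] Q2=[]
t=6-7: P4@Q0 runs 1, rem=12, I/O yield, promote→Q0. Q0=[P5,P4] Q1=[P1,P2,P3] Q2=[]
t=7-9: P5@Q0 runs 2, rem=11, quantum used, demote→Q1. Q0=[P4] Q1=[P1,P2,P3,P5] Q2=[]
t=9-10: P4@Q0 runs 1, rem=11, I/O yield, promote→Q0. Q0=[P4] Q1=[P1,P2,P3,P5] Q2=[]
t=10-11: P4@Q0 runs 1, rem=10, I/O yield, promote→Q0. Q0=[P4] Q1=[P1,P2,P3,P5] Q2=[]
t=11-12: P4@Q0 runs 1, rem=9, I/O yield, promote→Q0. Q0=[P4] Q1=[P1,P2,P3,P5] Q2=[]
t=12-13: P4@Q0 runs 1, rem=8, I/O yield, promote→Q0. Q0=[P4] Q1=[P1,P2,P3,P5] Q2=[]
t=13-14: P4@Q0 runs 1, rem=7, I/O yield, promote→Q0. Q0=[P4] Q1=[P1,P2,P3,P5] Q2=[]
t=14-15: P4@Q0 runs 1, rem=6, I/O yield, promote→Q0. Q0=[P4] Q1=[P1,P2,P3,P5] Q2=[]
t=15-16: P4@Q0 runs 1, rem=5, I/O yield, promote→Q0. Q0=[P4] Q1=[P1,P2,P3,P5] Q2=[]
t=16-17: P4@Q0 runs 1, rem=4, I/O yield, promote→Q0. Q0=[P4] Q1=[P1,P2,P3,P5] Q2=[]
t=17-18: P4@Q0 runs 1, rem=3, I/O yield, promote→Q0. Q0=[P4] Q1=[P1,P2,P3,P5] Q2=[]
t=18-19: P4@Q0 runs 1, rem=2, I/O yield, promote→Q0. Q0=[P4] Q1=[P1,P2,P3,P5] Q2=[]
t=19-20: P4@Q0 runs 1, rem=1, I/O yield, promote→Q0. Q0=[P4] Q1=[P1,P2,P3,P5] Q2=[]
t=20-21: P4@Q0 runs 1, rem=0, completes. Q0=[] Q1=[P1,P2,P3,P5] Q2=[]
t=21-27: P1@Q1 runs 6, rem=2, quantum used, demote→Q2. Q0=[] Q1=[P2,P3,P5] Q2=[P1]
t=27-30: P2@Q1 runs 3, rem=0, completes. Q0=[] Q1=[P3,P5] Q2=[P1]
t=30-32: P3@Q1 runs 2, rem=0, completes. Q0=[] Q1=[P5] Q2=[P1]
t=32-38: P5@Q1 runs 6, rem=5, quantum used, demote→Q2. Q0=[] Q1=[] Q2=[P1,P5]
t=38-40: P1@Q2 runs 2, rem=0, completes. Q0=[] Q1=[] Q2=[P5]
t=40-45: P5@Q2 runs 5, rem=0, completes. Q0=[] Q1=[] Q2=[]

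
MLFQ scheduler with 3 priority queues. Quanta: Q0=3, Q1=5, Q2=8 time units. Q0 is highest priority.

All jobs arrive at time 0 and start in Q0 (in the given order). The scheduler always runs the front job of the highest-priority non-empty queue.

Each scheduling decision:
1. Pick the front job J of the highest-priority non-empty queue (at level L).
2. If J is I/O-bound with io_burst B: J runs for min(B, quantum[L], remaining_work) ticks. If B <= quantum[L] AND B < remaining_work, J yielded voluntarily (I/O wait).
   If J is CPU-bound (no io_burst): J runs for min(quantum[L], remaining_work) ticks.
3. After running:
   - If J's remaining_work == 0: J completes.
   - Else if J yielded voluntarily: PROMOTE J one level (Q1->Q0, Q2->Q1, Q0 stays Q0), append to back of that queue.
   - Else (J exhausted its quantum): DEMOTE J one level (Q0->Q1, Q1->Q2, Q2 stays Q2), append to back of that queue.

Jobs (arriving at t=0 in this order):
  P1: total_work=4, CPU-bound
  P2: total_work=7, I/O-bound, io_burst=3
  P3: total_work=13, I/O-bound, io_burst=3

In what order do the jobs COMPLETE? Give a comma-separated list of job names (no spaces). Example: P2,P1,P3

Answer: P2,P3,P1

Derivation:
t=0-3: P1@Q0 runs 3, rem=1, quantum used, demote→Q1. Q0=[P2,P3] Q1=[P1] Q2=[]
t=3-6: P2@Q0 runs 3, rem=4, I/O yield, promote→Q0. Q0=[P3,P2] Q1=[P1] Q2=[]
t=6-9: P3@Q0 runs 3, rem=10, I/O yield, promote→Q0. Q0=[P2,P3] Q1=[P1] Q2=[]
t=9-12: P2@Q0 runs 3, rem=1, I/O yield, promote→Q0. Q0=[P3,P2] Q1=[P1] Q2=[]
t=12-15: P3@Q0 runs 3, rem=7, I/O yield, promote→Q0. Q0=[P2,P3] Q1=[P1] Q2=[]
t=15-16: P2@Q0 runs 1, rem=0, completes. Q0=[P3] Q1=[P1] Q2=[]
t=16-19: P3@Q0 runs 3, rem=4, I/O yield, promote→Q0. Q0=[P3] Q1=[P1] Q2=[]
t=19-22: P3@Q0 runs 3, rem=1, I/O yield, promote→Q0. Q0=[P3] Q1=[P1] Q2=[]
t=22-23: P3@Q0 runs 1, rem=0, completes. Q0=[] Q1=[P1] Q2=[]
t=23-24: P1@Q1 runs 1, rem=0, completes. Q0=[] Q1=[] Q2=[]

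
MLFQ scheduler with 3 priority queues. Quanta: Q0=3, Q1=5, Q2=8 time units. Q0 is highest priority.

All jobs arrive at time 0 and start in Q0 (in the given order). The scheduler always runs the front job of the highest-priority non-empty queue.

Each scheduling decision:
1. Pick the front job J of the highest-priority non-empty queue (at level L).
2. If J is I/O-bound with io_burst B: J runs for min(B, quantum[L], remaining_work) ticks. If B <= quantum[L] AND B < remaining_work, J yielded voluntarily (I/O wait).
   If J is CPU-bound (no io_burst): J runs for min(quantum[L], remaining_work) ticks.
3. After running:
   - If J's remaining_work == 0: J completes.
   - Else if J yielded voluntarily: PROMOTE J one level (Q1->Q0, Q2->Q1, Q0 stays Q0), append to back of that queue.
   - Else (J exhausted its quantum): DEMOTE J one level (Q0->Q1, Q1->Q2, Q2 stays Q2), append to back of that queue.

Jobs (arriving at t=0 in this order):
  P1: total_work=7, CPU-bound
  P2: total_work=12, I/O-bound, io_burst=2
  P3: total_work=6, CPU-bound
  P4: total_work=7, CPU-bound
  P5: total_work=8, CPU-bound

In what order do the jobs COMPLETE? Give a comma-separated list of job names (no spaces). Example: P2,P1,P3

Answer: P2,P1,P3,P4,P5

Derivation:
t=0-3: P1@Q0 runs 3, rem=4, quantum used, demote→Q1. Q0=[P2,P3,P4,P5] Q1=[P1] Q2=[]
t=3-5: P2@Q0 runs 2, rem=10, I/O yield, promote→Q0. Q0=[P3,P4,P5,P2] Q1=[P1] Q2=[]
t=5-8: P3@Q0 runs 3, rem=3, quantum used, demote→Q1. Q0=[P4,P5,P2] Q1=[P1,P3] Q2=[]
t=8-11: P4@Q0 runs 3, rem=4, quantum used, demote→Q1. Q0=[P5,P2] Q1=[P1,P3,P4] Q2=[]
t=11-14: P5@Q0 runs 3, rem=5, quantum used, demote→Q1. Q0=[P2] Q1=[P1,P3,P4,P5] Q2=[]
t=14-16: P2@Q0 runs 2, rem=8, I/O yield, promote→Q0. Q0=[P2] Q1=[P1,P3,P4,P5] Q2=[]
t=16-18: P2@Q0 runs 2, rem=6, I/O yield, promote→Q0. Q0=[P2] Q1=[P1,P3,P4,P5] Q2=[]
t=18-20: P2@Q0 runs 2, rem=4, I/O yield, promote→Q0. Q0=[P2] Q1=[P1,P3,P4,P5] Q2=[]
t=20-22: P2@Q0 runs 2, rem=2, I/O yield, promote→Q0. Q0=[P2] Q1=[P1,P3,P4,P5] Q2=[]
t=22-24: P2@Q0 runs 2, rem=0, completes. Q0=[] Q1=[P1,P3,P4,P5] Q2=[]
t=24-28: P1@Q1 runs 4, rem=0, completes. Q0=[] Q1=[P3,P4,P5] Q2=[]
t=28-31: P3@Q1 runs 3, rem=0, completes. Q0=[] Q1=[P4,P5] Q2=[]
t=31-35: P4@Q1 runs 4, rem=0, completes. Q0=[] Q1=[P5] Q2=[]
t=35-40: P5@Q1 runs 5, rem=0, completes. Q0=[] Q1=[] Q2=[]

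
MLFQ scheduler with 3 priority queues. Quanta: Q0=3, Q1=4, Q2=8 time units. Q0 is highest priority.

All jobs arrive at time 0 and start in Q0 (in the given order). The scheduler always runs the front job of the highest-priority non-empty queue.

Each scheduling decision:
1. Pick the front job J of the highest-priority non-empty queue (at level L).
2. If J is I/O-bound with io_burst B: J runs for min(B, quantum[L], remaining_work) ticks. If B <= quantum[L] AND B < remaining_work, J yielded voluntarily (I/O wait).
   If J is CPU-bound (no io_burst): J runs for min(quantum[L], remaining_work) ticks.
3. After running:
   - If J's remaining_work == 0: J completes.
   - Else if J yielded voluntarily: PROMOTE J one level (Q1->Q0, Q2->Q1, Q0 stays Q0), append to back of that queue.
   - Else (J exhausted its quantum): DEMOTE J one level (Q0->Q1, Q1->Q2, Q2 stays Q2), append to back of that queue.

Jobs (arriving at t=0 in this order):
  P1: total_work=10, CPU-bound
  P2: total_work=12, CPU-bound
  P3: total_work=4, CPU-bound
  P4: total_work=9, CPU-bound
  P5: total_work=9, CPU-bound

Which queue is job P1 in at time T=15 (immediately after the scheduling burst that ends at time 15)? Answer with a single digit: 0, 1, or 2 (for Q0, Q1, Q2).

Answer: 1

Derivation:
t=0-3: P1@Q0 runs 3, rem=7, quantum used, demote→Q1. Q0=[P2,P3,P4,P5] Q1=[P1] Q2=[]
t=3-6: P2@Q0 runs 3, rem=9, quantum used, demote→Q1. Q0=[P3,P4,P5] Q1=[P1,P2] Q2=[]
t=6-9: P3@Q0 runs 3, rem=1, quantum used, demote→Q1. Q0=[P4,P5] Q1=[P1,P2,P3] Q2=[]
t=9-12: P4@Q0 runs 3, rem=6, quantum used, demote→Q1. Q0=[P5] Q1=[P1,P2,P3,P4] Q2=[]
t=12-15: P5@Q0 runs 3, rem=6, quantum used, demote→Q1. Q0=[] Q1=[P1,P2,P3,P4,P5] Q2=[]
t=15-19: P1@Q1 runs 4, rem=3, quantum used, demote→Q2. Q0=[] Q1=[P2,P3,P4,P5] Q2=[P1]
t=19-23: P2@Q1 runs 4, rem=5, quantum used, demote→Q2. Q0=[] Q1=[P3,P4,P5] Q2=[P1,P2]
t=23-24: P3@Q1 runs 1, rem=0, completes. Q0=[] Q1=[P4,P5] Q2=[P1,P2]
t=24-28: P4@Q1 runs 4, rem=2, quantum used, demote→Q2. Q0=[] Q1=[P5] Q2=[P1,P2,P4]
t=28-32: P5@Q1 runs 4, rem=2, quantum used, demote→Q2. Q0=[] Q1=[] Q2=[P1,P2,P4,P5]
t=32-35: P1@Q2 runs 3, rem=0, completes. Q0=[] Q1=[] Q2=[P2,P4,P5]
t=35-40: P2@Q2 runs 5, rem=0, completes. Q0=[] Q1=[] Q2=[P4,P5]
t=40-42: P4@Q2 runs 2, rem=0, completes. Q0=[] Q1=[] Q2=[P5]
t=42-44: P5@Q2 runs 2, rem=0, completes. Q0=[] Q1=[] Q2=[]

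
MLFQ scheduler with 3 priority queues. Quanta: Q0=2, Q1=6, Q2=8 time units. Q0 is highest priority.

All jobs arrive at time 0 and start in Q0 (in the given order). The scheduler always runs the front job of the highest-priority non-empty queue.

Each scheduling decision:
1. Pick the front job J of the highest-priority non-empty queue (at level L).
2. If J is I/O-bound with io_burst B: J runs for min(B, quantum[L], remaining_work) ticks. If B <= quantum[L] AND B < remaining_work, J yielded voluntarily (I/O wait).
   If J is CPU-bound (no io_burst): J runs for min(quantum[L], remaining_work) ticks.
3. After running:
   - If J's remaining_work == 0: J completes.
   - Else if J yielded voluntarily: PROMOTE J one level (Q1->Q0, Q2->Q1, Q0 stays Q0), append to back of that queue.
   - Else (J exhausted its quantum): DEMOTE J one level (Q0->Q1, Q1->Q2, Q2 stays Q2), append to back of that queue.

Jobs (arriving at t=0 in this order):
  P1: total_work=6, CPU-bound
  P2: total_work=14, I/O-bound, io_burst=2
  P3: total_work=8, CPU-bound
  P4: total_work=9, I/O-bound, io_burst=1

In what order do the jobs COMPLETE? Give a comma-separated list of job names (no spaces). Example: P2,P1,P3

t=0-2: P1@Q0 runs 2, rem=4, quantum used, demote→Q1. Q0=[P2,P3,P4] Q1=[P1] Q2=[]
t=2-4: P2@Q0 runs 2, rem=12, I/O yield, promote→Q0. Q0=[P3,P4,P2] Q1=[P1] Q2=[]
t=4-6: P3@Q0 runs 2, rem=6, quantum used, demote→Q1. Q0=[P4,P2] Q1=[P1,P3] Q2=[]
t=6-7: P4@Q0 runs 1, rem=8, I/O yield, promote→Q0. Q0=[P2,P4] Q1=[P1,P3] Q2=[]
t=7-9: P2@Q0 runs 2, rem=10, I/O yield, promote→Q0. Q0=[P4,P2] Q1=[P1,P3] Q2=[]
t=9-10: P4@Q0 runs 1, rem=7, I/O yield, promote→Q0. Q0=[P2,P4] Q1=[P1,P3] Q2=[]
t=10-12: P2@Q0 runs 2, rem=8, I/O yield, promote→Q0. Q0=[P4,P2] Q1=[P1,P3] Q2=[]
t=12-13: P4@Q0 runs 1, rem=6, I/O yield, promote→Q0. Q0=[P2,P4] Q1=[P1,P3] Q2=[]
t=13-15: P2@Q0 runs 2, rem=6, I/O yield, promote→Q0. Q0=[P4,P2] Q1=[P1,P3] Q2=[]
t=15-16: P4@Q0 runs 1, rem=5, I/O yield, promote→Q0. Q0=[P2,P4] Q1=[P1,P3] Q2=[]
t=16-18: P2@Q0 runs 2, rem=4, I/O yield, promote→Q0. Q0=[P4,P2] Q1=[P1,P3] Q2=[]
t=18-19: P4@Q0 runs 1, rem=4, I/O yield, promote→Q0. Q0=[P2,P4] Q1=[P1,P3] Q2=[]
t=19-21: P2@Q0 runs 2, rem=2, I/O yield, promote→Q0. Q0=[P4,P2] Q1=[P1,P3] Q2=[]
t=21-22: P4@Q0 runs 1, rem=3, I/O yield, promote→Q0. Q0=[P2,P4] Q1=[P1,P3] Q2=[]
t=22-24: P2@Q0 runs 2, rem=0, completes. Q0=[P4] Q1=[P1,P3] Q2=[]
t=24-25: P4@Q0 runs 1, rem=2, I/O yield, promote→Q0. Q0=[P4] Q1=[P1,P3] Q2=[]
t=25-26: P4@Q0 runs 1, rem=1, I/O yield, promote→Q0. Q0=[P4] Q1=[P1,P3] Q2=[]
t=26-27: P4@Q0 runs 1, rem=0, completes. Q0=[] Q1=[P1,P3] Q2=[]
t=27-31: P1@Q1 runs 4, rem=0, completes. Q0=[] Q1=[P3] Q2=[]
t=31-37: P3@Q1 runs 6, rem=0, completes. Q0=[] Q1=[] Q2=[]

Answer: P2,P4,P1,P3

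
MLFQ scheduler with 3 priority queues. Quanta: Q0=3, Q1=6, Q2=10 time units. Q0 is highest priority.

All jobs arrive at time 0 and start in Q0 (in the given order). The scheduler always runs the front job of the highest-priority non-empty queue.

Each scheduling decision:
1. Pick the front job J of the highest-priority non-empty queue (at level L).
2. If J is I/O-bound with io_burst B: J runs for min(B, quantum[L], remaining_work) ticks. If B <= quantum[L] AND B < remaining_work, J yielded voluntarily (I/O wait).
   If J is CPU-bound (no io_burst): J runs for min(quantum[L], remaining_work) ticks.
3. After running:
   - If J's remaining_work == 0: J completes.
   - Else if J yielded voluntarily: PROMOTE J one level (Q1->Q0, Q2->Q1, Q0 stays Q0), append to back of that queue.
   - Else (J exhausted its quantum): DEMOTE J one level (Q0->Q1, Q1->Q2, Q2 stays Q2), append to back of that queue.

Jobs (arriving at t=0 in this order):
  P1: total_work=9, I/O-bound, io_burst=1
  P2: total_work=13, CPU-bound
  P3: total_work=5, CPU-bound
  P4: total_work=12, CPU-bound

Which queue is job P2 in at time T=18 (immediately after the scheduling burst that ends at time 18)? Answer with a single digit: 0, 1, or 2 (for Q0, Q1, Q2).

Answer: 1

Derivation:
t=0-1: P1@Q0 runs 1, rem=8, I/O yield, promote→Q0. Q0=[P2,P3,P4,P1] Q1=[] Q2=[]
t=1-4: P2@Q0 runs 3, rem=10, quantum used, demote→Q1. Q0=[P3,P4,P1] Q1=[P2] Q2=[]
t=4-7: P3@Q0 runs 3, rem=2, quantum used, demote→Q1. Q0=[P4,P1] Q1=[P2,P3] Q2=[]
t=7-10: P4@Q0 runs 3, rem=9, quantum used, demote→Q1. Q0=[P1] Q1=[P2,P3,P4] Q2=[]
t=10-11: P1@Q0 runs 1, rem=7, I/O yield, promote→Q0. Q0=[P1] Q1=[P2,P3,P4] Q2=[]
t=11-12: P1@Q0 runs 1, rem=6, I/O yield, promote→Q0. Q0=[P1] Q1=[P2,P3,P4] Q2=[]
t=12-13: P1@Q0 runs 1, rem=5, I/O yield, promote→Q0. Q0=[P1] Q1=[P2,P3,P4] Q2=[]
t=13-14: P1@Q0 runs 1, rem=4, I/O yield, promote→Q0. Q0=[P1] Q1=[P2,P3,P4] Q2=[]
t=14-15: P1@Q0 runs 1, rem=3, I/O yield, promote→Q0. Q0=[P1] Q1=[P2,P3,P4] Q2=[]
t=15-16: P1@Q0 runs 1, rem=2, I/O yield, promote→Q0. Q0=[P1] Q1=[P2,P3,P4] Q2=[]
t=16-17: P1@Q0 runs 1, rem=1, I/O yield, promote→Q0. Q0=[P1] Q1=[P2,P3,P4] Q2=[]
t=17-18: P1@Q0 runs 1, rem=0, completes. Q0=[] Q1=[P2,P3,P4] Q2=[]
t=18-24: P2@Q1 runs 6, rem=4, quantum used, demote→Q2. Q0=[] Q1=[P3,P4] Q2=[P2]
t=24-26: P3@Q1 runs 2, rem=0, completes. Q0=[] Q1=[P4] Q2=[P2]
t=26-32: P4@Q1 runs 6, rem=3, quantum used, demote→Q2. Q0=[] Q1=[] Q2=[P2,P4]
t=32-36: P2@Q2 runs 4, rem=0, completes. Q0=[] Q1=[] Q2=[P4]
t=36-39: P4@Q2 runs 3, rem=0, completes. Q0=[] Q1=[] Q2=[]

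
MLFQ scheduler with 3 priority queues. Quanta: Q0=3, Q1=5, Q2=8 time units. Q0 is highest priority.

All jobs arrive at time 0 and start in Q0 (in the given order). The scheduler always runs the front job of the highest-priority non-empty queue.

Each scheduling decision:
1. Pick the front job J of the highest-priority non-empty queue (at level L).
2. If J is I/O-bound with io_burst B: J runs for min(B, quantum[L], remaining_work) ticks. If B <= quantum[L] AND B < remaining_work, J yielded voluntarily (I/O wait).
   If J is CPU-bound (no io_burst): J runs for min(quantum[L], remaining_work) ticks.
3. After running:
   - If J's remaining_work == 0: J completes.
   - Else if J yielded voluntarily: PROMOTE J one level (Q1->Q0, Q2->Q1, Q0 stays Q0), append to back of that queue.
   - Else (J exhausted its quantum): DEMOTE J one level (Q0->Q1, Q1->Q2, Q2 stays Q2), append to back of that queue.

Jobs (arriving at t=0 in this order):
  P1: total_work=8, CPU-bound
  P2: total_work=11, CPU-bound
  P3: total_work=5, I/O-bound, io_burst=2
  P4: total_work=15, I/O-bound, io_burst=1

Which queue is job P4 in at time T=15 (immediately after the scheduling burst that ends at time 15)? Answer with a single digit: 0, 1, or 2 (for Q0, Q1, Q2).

Answer: 0

Derivation:
t=0-3: P1@Q0 runs 3, rem=5, quantum used, demote→Q1. Q0=[P2,P3,P4] Q1=[P1] Q2=[]
t=3-6: P2@Q0 runs 3, rem=8, quantum used, demote→Q1. Q0=[P3,P4] Q1=[P1,P2] Q2=[]
t=6-8: P3@Q0 runs 2, rem=3, I/O yield, promote→Q0. Q0=[P4,P3] Q1=[P1,P2] Q2=[]
t=8-9: P4@Q0 runs 1, rem=14, I/O yield, promote→Q0. Q0=[P3,P4] Q1=[P1,P2] Q2=[]
t=9-11: P3@Q0 runs 2, rem=1, I/O yield, promote→Q0. Q0=[P4,P3] Q1=[P1,P2] Q2=[]
t=11-12: P4@Q0 runs 1, rem=13, I/O yield, promote→Q0. Q0=[P3,P4] Q1=[P1,P2] Q2=[]
t=12-13: P3@Q0 runs 1, rem=0, completes. Q0=[P4] Q1=[P1,P2] Q2=[]
t=13-14: P4@Q0 runs 1, rem=12, I/O yield, promote→Q0. Q0=[P4] Q1=[P1,P2] Q2=[]
t=14-15: P4@Q0 runs 1, rem=11, I/O yield, promote→Q0. Q0=[P4] Q1=[P1,P2] Q2=[]
t=15-16: P4@Q0 runs 1, rem=10, I/O yield, promote→Q0. Q0=[P4] Q1=[P1,P2] Q2=[]
t=16-17: P4@Q0 runs 1, rem=9, I/O yield, promote→Q0. Q0=[P4] Q1=[P1,P2] Q2=[]
t=17-18: P4@Q0 runs 1, rem=8, I/O yield, promote→Q0. Q0=[P4] Q1=[P1,P2] Q2=[]
t=18-19: P4@Q0 runs 1, rem=7, I/O yield, promote→Q0. Q0=[P4] Q1=[P1,P2] Q2=[]
t=19-20: P4@Q0 runs 1, rem=6, I/O yield, promote→Q0. Q0=[P4] Q1=[P1,P2] Q2=[]
t=20-21: P4@Q0 runs 1, rem=5, I/O yield, promote→Q0. Q0=[P4] Q1=[P1,P2] Q2=[]
t=21-22: P4@Q0 runs 1, rem=4, I/O yield, promote→Q0. Q0=[P4] Q1=[P1,P2] Q2=[]
t=22-23: P4@Q0 runs 1, rem=3, I/O yield, promote→Q0. Q0=[P4] Q1=[P1,P2] Q2=[]
t=23-24: P4@Q0 runs 1, rem=2, I/O yield, promote→Q0. Q0=[P4] Q1=[P1,P2] Q2=[]
t=24-25: P4@Q0 runs 1, rem=1, I/O yield, promote→Q0. Q0=[P4] Q1=[P1,P2] Q2=[]
t=25-26: P4@Q0 runs 1, rem=0, completes. Q0=[] Q1=[P1,P2] Q2=[]
t=26-31: P1@Q1 runs 5, rem=0, completes. Q0=[] Q1=[P2] Q2=[]
t=31-36: P2@Q1 runs 5, rem=3, quantum used, demote→Q2. Q0=[] Q1=[] Q2=[P2]
t=36-39: P2@Q2 runs 3, rem=0, completes. Q0=[] Q1=[] Q2=[]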